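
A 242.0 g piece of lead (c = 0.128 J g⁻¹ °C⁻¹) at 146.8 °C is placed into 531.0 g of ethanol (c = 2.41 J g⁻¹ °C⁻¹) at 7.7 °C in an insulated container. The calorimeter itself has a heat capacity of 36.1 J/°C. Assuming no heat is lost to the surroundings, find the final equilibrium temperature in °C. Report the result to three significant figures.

T_f = 10.9 °C

Heat lost by lead = heat gained by ethanol + calorimeter.
(242.0)(0.128)(146.8 − T) = [(531.0)(2.41) + 36.1](T − 7.7)
30.976 (146.8 − T) = 1315.81 (T − 7.7)
4547.3 − 30.976 T = 1315.81 T − 10132
14679.3 = 1346.786 T
T = 10.90 °C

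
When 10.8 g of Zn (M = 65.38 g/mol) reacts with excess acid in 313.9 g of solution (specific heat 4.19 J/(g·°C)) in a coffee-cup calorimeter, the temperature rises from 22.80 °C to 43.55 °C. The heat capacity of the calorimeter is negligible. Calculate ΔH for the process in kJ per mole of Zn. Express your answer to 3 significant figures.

|ΔT| = |43.55 − 22.80| = 20.75 °C
|q_surr| = (313.9 × 4.19) × 20.75 = 1315.241 × 20.75 = 27290 J
n(Zn) = 10.8 / 65.38 = 0.1652 mol
Temperature rose, so q_rxn = −|q_surr| = -27.29 kJ
ΔH = q_rxn / n = -165.2 kJ/mol

ΔH = -165 kJ/mol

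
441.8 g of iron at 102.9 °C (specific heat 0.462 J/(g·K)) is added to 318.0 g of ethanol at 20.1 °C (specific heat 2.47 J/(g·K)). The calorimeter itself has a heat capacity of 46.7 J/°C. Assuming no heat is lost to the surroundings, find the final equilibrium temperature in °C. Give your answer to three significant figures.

T_f = 36.4 °C

Heat lost by iron = heat gained by ethanol + calorimeter.
(441.8)(0.462)(102.9 − T) = [(318.0)(2.47) + 46.7](T − 20.1)
204.1116 (102.9 − T) = 832.16 (T − 20.1)
21003 − 204.1116 T = 832.16 T − 16726
37729 = 1036.2716 T
T = 36.41 °C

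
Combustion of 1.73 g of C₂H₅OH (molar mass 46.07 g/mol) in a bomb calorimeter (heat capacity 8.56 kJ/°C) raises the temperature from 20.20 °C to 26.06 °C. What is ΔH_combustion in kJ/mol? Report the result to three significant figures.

ΔT = 26.06 − 20.20 = 5.86 °C
q_cal = C_cal × ΔT = 8.56 × 5.86 = 50.1616 kJ
n = 1.73 / 46.07 = 0.03755 mol
q_rxn = −q_cal = -50.1616 kJ
ΔH = -50.1616 / 0.03755 = -1336 kJ/mol

ΔH = -1340 kJ/mol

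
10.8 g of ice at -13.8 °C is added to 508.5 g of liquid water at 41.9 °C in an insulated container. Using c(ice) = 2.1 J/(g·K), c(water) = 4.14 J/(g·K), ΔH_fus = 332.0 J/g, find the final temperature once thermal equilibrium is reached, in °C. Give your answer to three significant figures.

T_f = 39.2 °C

Heat to bring ice to 0 °C and melt it: q₁ = 10.8×2.1×13.8 + 10.8×332.0 = 3898.6 J
Heat the water can supply cooling to 0 °C: 508.5×4.14×41.9 = 88207.5 J > q₁, so all ice melts.
Energy balance: 508.5×4.14×(41.9 − T) = 3898.6 + 10.8×4.14×(T − 0)
2105.19(41.9 − T) = 3898.6 + 44.712 T
88207.5 − 3898.6 = 2149.902 T
T = 84308.9 / 2149.902 = 39.22 °C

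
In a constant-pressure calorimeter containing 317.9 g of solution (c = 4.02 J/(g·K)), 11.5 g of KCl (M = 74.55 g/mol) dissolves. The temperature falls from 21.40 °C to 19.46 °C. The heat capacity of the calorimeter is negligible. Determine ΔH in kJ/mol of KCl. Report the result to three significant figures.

|ΔT| = |19.46 − 21.40| = 1.94 °C
|q_surr| = (317.9 × 4.02) × 1.94 = 1277.958 × 1.94 = 2479 J
n(KCl) = 11.5 / 74.55 = 0.1543 mol
Temperature fell, so q_rxn = +|q_surr| = 2.479 kJ
ΔH = q_rxn / n = 16.07 kJ/mol

ΔH = 16.1 kJ/mol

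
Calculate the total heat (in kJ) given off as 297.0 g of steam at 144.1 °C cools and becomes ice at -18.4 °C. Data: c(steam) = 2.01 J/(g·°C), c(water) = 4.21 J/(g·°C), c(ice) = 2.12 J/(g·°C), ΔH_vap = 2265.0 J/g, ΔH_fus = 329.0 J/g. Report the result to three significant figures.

q = 933 kJ

q1 (cool steam 144.1→100 °C): 297.0 × 2.01 × 44.1 = 26326 J
q2 (condense at 100 °C): 297.0 × 2265.0 = 672705 J
q3 (cool water 100→0 °C): 297.0 × 4.21 × 100.0 = 125037 J
q4 (freeze at 0 °C): 297.0 × 329.0 = 97713 J
q5 (cool ice 0→-18.4 °C): 297.0 × 2.12 × 18.4 = 11585 J
Total: 26326 + 672705 + 125037 + 97713 + 11585 = 933366 J = 933 kJ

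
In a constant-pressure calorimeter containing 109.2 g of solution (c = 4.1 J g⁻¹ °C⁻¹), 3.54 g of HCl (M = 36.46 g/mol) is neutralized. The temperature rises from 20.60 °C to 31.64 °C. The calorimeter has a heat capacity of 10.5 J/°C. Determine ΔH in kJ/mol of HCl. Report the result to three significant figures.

|ΔT| = |31.64 − 20.60| = 11.04 °C
|q_surr| = (109.2 × 4.1 + 10.5) × 11.04 = 458.22 × 11.04 = 5059 J
n(HCl) = 3.54 / 36.46 = 0.09709 mol
Temperature rose, so q_rxn = −|q_surr| = -5.059 kJ
ΔH = q_rxn / n = -52.11 kJ/mol

ΔH = -52.1 kJ/mol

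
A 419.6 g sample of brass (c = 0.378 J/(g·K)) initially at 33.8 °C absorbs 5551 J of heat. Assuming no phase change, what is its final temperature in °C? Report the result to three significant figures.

ΔT = q / (m c) = 5551 / (419.6 × 0.378) = 35.00 °C
T_f = 33.8 + 35.00 = 68.80 °C

T_f = 68.8 °C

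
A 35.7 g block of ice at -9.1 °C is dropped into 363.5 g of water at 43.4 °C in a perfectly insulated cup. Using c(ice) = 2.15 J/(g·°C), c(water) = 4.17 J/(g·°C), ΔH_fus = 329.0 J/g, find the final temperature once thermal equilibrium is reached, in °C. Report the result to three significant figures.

Heat to bring ice to 0 °C and melt it: q₁ = 35.7×2.15×9.1 + 35.7×329.0 = 12444 J
Heat the water can supply cooling to 0 °C: 363.5×4.17×43.4 = 65785.5 J > q₁, so all ice melts.
Energy balance: 363.5×4.17×(43.4 − T) = 12444 + 35.7×4.17×(T − 0)
1515.795(43.4 − T) = 12444 + 148.869 T
65785.5 − 12444 = 1664.664 T
T = 53341.5 / 1664.664 = 32.04 °C

T_f = 32.0 °C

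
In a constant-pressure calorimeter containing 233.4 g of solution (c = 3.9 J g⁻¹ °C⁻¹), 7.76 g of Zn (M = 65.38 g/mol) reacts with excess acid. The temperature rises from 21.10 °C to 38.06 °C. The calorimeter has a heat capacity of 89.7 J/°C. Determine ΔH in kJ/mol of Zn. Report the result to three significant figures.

ΔH = -143 kJ/mol

|ΔT| = |38.06 − 21.10| = 16.96 °C
|q_surr| = (233.4 × 3.9 + 89.7) × 16.96 = 999.96 × 16.96 = 16960 J
n(Zn) = 7.76 / 65.38 = 0.1187 mol
Temperature rose, so q_rxn = −|q_surr| = -16.96 kJ
ΔH = q_rxn / n = -142.9 kJ/mol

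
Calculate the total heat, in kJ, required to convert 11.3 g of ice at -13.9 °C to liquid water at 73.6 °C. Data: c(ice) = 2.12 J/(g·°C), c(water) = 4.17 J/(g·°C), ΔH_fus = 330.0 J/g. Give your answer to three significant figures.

q1 (heat ice -13.9→0.0 °C): 11.3 × 2.12 × 13.9 = 333 J
q2 (melt at 0 °C): 11.3 × 330.0 = 3729 J
q3 (heat water 0.0→73.6 °C): 11.3 × 4.17 × 73.6 = 3468 J
Total: 333 + 3729 + 3468 = 7530 J = 7.53 kJ

q = 7.53 kJ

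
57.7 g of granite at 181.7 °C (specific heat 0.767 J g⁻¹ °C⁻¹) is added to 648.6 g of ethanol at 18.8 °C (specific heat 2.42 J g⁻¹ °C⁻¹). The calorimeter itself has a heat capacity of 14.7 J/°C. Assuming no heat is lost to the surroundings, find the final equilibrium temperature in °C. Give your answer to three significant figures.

Heat lost by granite = heat gained by ethanol + calorimeter.
(57.7)(0.767)(181.7 − T) = [(648.6)(2.42) + 14.7](T − 18.8)
44.2559 (181.7 − T) = 1584.312 (T − 18.8)
8041.3 − 44.2559 T = 1584.312 T − 29785
37826.3 = 1628.5679 T
T = 23.23 °C

T_f = 23.2 °C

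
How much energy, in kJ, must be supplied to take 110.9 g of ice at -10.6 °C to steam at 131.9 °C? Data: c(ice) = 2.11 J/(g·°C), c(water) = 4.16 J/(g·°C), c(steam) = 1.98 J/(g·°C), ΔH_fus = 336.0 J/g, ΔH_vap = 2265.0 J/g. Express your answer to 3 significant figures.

q1 (heat ice -10.6→0.0 °C): 110.9 × 2.11 × 10.6 = 2480 J
q2 (melt at 0 °C): 110.9 × 336.0 = 37262 J
q3 (heat water 0.0→100.0 °C): 110.9 × 4.16 × 100.0 = 46134 J
q4 (vaporize at 100 °C): 110.9 × 2265.0 = 251189 J
q5 (heat steam 100.0→131.9 °C): 110.9 × 1.98 × 31.9 = 7005 J
Total: 2480 + 37262 + 46134 + 251189 + 7005 = 344070 J = 344 kJ

q = 344 kJ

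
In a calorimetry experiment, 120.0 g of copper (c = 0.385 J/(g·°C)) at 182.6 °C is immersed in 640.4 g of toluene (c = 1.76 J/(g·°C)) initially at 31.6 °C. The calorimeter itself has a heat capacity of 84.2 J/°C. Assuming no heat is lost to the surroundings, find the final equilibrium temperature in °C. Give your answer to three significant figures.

Heat lost by copper = heat gained by toluene + calorimeter.
(120.0)(0.385)(182.6 − T) = [(640.4)(1.76) + 84.2](T − 31.6)
46.2 (182.6 − T) = 1211.304 (T − 31.6)
8436.1 − 46.2 T = 1211.304 T − 38277
46713.1 = 1257.504 T
T = 37.147 °C

T_f = 37.1 °C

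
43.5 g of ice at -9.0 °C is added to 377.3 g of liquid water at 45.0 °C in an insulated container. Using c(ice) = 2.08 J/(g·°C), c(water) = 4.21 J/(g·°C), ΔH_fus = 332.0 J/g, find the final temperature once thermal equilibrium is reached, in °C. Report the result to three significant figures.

T_f = 31.7 °C

Heat to bring ice to 0 °C and melt it: q₁ = 43.5×2.08×9.0 + 43.5×332.0 = 15256 J
Heat the water can supply cooling to 0 °C: 377.3×4.21×45.0 = 71479.5 J > q₁, so all ice melts.
Energy balance: 377.3×4.21×(45.0 − T) = 15256 + 43.5×4.21×(T − 0)
1588.433(45.0 − T) = 15256 + 183.135 T
71479.5 − 15256 = 1771.568 T
T = 56223.5 / 1771.568 = 31.74 °C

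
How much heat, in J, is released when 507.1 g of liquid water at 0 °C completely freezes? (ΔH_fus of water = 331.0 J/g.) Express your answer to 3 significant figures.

q = m × ΔH_fus = 507.1 × 331.0 = 167900 J

q = 168000 J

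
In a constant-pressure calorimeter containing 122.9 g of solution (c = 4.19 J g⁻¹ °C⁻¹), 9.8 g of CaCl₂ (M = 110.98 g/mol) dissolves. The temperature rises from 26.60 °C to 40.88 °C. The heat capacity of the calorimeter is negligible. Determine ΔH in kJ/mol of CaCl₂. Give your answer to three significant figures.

|ΔT| = |40.88 − 26.60| = 14.28 °C
|q_surr| = (122.9 × 4.19) × 14.28 = 514.951 × 14.28 = 7354 J
n(CaCl₂) = 9.8 / 110.98 = 0.08830 mol
Temperature rose, so q_rxn = −|q_surr| = -7.354 kJ
ΔH = q_rxn / n = -83.28 kJ/mol

ΔH = -83.3 kJ/mol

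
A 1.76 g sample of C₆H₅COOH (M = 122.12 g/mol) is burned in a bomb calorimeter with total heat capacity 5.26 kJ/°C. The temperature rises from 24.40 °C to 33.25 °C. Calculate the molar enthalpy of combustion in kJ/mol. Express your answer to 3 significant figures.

ΔT = 33.25 − 24.40 = 8.85 °C
q_cal = C_cal × ΔT = 5.26 × 8.85 = 46.551 kJ
n = 1.76 / 122.12 = 0.01441 mol
q_rxn = −q_cal = -46.551 kJ
ΔH = -46.551 / 0.01441 = -3230 kJ/mol

ΔH = -3230 kJ/mol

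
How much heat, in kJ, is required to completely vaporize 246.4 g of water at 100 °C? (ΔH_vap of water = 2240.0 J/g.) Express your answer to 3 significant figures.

q = m × ΔH_vap = 246.4 × 2240.0 = 551900 J = 552 kJ

q = 552 kJ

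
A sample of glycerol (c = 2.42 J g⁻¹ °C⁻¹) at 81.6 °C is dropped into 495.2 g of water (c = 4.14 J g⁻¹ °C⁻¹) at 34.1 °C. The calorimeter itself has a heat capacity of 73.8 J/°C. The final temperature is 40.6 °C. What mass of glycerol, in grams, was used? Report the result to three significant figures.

m = 139 g

q_gained = (495.2 × 4.14 + 73.8) × (40.6 − 34.1) = 13810 J
q_lost = m × 2.42 × (81.6 − 40.6) = 99.22 m
m = 13810 / 99.22 = 139 g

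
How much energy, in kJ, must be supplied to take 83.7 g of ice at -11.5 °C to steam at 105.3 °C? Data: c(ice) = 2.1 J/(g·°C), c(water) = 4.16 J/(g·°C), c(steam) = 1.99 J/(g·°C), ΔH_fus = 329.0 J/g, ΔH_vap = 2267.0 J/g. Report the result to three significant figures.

q = 255 kJ

q1 (heat ice -11.5→0.0 °C): 83.7 × 2.1 × 11.5 = 2021 J
q2 (melt at 0 °C): 83.7 × 329.0 = 27537 J
q3 (heat water 0.0→100.0 °C): 83.7 × 4.16 × 100.0 = 34819 J
q4 (vaporize at 100 °C): 83.7 × 2267.0 = 189748 J
q5 (heat steam 100.0→105.3 °C): 83.7 × 1.99 × 5.3 = 883 J
Total: 2021 + 27537 + 34819 + 189748 + 883 = 255008 J = 255 kJ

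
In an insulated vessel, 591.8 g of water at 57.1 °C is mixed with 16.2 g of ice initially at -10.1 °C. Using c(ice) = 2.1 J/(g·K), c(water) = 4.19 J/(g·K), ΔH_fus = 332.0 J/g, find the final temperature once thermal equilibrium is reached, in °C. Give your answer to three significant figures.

T_f = 53.3 °C

Heat to bring ice to 0 °C and melt it: q₁ = 16.2×2.1×10.1 + 16.2×332.0 = 5722.0 J
Heat the water can supply cooling to 0 °C: 591.8×4.19×57.1 = 141588 J > q₁, so all ice melts.
Energy balance: 591.8×4.19×(57.1 − T) = 5722.0 + 16.2×4.19×(T − 0)
2479.642(57.1 − T) = 5722.0 + 67.878 T
141588 − 5722.0 = 2547.520 T
T = 135866.0 / 2547.520 = 53.33 °C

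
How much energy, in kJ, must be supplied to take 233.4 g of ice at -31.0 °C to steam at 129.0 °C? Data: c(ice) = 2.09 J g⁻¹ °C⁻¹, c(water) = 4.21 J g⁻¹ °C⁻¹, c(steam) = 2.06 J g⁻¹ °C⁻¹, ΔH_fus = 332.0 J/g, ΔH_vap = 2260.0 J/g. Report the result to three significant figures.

q = 732 kJ

q1 (heat ice -31.0→0.0 °C): 233.4 × 2.09 × 31.0 = 15122 J
q2 (melt at 0 °C): 233.4 × 332.0 = 77489 J
q3 (heat water 0.0→100.0 °C): 233.4 × 4.21 × 100.0 = 98261 J
q4 (vaporize at 100 °C): 233.4 × 2260.0 = 527484 J
q5 (heat steam 100.0→129.0 °C): 233.4 × 2.06 × 29.0 = 13943 J
Total: 15122 + 77489 + 98261 + 527484 + 13943 = 732299 J = 732 kJ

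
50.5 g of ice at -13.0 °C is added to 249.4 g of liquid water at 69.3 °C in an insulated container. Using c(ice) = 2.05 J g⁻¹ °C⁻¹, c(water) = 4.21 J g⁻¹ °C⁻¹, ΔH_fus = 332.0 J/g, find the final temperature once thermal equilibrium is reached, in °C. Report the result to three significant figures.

T_f = 43.3 °C

Heat to bring ice to 0 °C and melt it: q₁ = 50.5×2.05×13.0 + 50.5×332.0 = 18112 J
Heat the water can supply cooling to 0 °C: 249.4×4.21×69.3 = 72763.2 J > q₁, so all ice melts.
Energy balance: 249.4×4.21×(69.3 − T) = 18112 + 50.5×4.21×(T − 0)
1049.974(69.3 − T) = 18112 + 212.605 T
72763.2 − 18112 = 1262.579 T
T = 54651.2 / 1262.579 = 43.29 °C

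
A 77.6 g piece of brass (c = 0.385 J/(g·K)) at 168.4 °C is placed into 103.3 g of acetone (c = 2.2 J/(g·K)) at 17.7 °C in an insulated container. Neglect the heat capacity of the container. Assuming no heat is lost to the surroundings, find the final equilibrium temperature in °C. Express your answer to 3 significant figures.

T_f = 35.2 °C

Heat lost by brass = heat gained by acetone.
(77.6)(0.385)(168.4 − T) = (103.3)(2.2)(T − 17.7)
29.876 (168.4 − T) = 227.26 (T − 17.7)
5031.1 − 29.876 T = 227.26 T − 4022.5
9053.6 = 257.136 T
T = 35.21 °C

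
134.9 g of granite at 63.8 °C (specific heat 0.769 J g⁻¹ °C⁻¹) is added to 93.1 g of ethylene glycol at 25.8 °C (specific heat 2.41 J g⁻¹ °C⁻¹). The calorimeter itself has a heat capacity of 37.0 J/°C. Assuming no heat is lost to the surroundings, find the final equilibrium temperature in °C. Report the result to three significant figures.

T_f = 36.6 °C

Heat lost by granite = heat gained by ethylene glycol + calorimeter.
(134.9)(0.769)(63.8 − T) = [(93.1)(2.41) + 37.0](T − 25.8)
103.7381 (63.8 − T) = 261.371 (T − 25.8)
6618.5 − 103.7381 T = 261.371 T − 6743.4
13361.9 = 365.1091 T
T = 36.60 °C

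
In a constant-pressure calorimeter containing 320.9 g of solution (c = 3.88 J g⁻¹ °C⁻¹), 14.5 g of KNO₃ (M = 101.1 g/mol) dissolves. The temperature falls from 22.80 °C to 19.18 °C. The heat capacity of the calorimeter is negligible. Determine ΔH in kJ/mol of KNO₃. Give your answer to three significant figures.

ΔH = 31.4 kJ/mol

|ΔT| = |19.18 − 22.80| = 3.62 °C
|q_surr| = (320.9 × 3.88) × 3.62 = 1245.092 × 3.62 = 4507 J
n(KNO₃) = 14.5 / 101.1 = 0.1434 mol
Temperature fell, so q_rxn = +|q_surr| = 4.507 kJ
ΔH = q_rxn / n = 31.43 kJ/mol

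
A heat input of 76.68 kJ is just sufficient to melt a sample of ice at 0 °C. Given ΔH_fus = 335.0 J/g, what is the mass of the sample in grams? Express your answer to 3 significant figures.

m = q / ΔH_fus = 76680 J / 335.0 J/g = 229 g

m = 229 g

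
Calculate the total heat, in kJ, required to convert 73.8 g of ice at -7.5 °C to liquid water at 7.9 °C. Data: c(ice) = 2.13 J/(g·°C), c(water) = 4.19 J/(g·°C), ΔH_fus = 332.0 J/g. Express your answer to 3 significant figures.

q1 (heat ice -7.5→0.0 °C): 73.8 × 2.13 × 7.5 = 1179 J
q2 (melt at 0 °C): 73.8 × 332.0 = 24502 J
q3 (heat water 0.0→7.9 °C): 73.8 × 4.19 × 7.9 = 2443 J
Total: 1179 + 24502 + 2443 = 28124 J = 28.1 kJ

q = 28.1 kJ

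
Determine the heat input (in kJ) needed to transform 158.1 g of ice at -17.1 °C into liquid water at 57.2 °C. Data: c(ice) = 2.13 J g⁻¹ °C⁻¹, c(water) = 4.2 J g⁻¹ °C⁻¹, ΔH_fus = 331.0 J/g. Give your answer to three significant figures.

q = 96.1 kJ

q1 (heat ice -17.1→0.0 °C): 158.1 × 2.13 × 17.1 = 5758 J
q2 (melt at 0 °C): 158.1 × 331.0 = 52331 J
q3 (heat water 0.0→57.2 °C): 158.1 × 4.2 × 57.2 = 37982 J
Total: 5758 + 52331 + 37982 = 96071 J = 96.1 kJ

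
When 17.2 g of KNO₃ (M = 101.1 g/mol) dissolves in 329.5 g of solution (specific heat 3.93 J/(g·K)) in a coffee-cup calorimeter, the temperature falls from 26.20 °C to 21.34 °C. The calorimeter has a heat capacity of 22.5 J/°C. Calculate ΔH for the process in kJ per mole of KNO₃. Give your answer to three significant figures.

ΔH = 37.6 kJ/mol

|ΔT| = |21.34 − 26.20| = 4.86 °C
|q_surr| = (329.5 × 3.93 + 22.5) × 4.86 = 1317.435 × 4.86 = 6403 J
n(KNO₃) = 17.2 / 101.1 = 0.1701 mol
Temperature fell, so q_rxn = +|q_surr| = 6.403 kJ
ΔH = q_rxn / n = 37.64 kJ/mol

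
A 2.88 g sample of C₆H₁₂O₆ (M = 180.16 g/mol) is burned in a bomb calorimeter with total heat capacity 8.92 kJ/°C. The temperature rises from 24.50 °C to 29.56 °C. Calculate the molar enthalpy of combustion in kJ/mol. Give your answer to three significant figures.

ΔH = -2820 kJ/mol

ΔT = 29.56 − 24.50 = 5.06 °C
q_cal = C_cal × ΔT = 8.92 × 5.06 = 45.1352 kJ
n = 2.88 / 180.16 = 0.01599 mol
q_rxn = −q_cal = -45.1352 kJ
ΔH = -45.1352 / 0.01599 = -2823 kJ/mol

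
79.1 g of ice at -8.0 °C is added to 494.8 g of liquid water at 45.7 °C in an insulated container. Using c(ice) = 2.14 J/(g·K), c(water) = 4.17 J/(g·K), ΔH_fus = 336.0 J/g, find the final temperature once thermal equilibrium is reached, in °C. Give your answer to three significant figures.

Heat to bring ice to 0 °C and melt it: q₁ = 79.1×2.14×8.0 + 79.1×336.0 = 27932 J
Heat the water can supply cooling to 0 °C: 494.8×4.17×45.7 = 94293.5 J > q₁, so all ice melts.
Energy balance: 494.8×4.17×(45.7 − T) = 27932 + 79.1×4.17×(T − 0)
2063.316(45.7 − T) = 27932 + 329.847 T
94293.5 − 27932 = 2393.163 T
T = 66361.5 / 2393.163 = 27.73 °C

T_f = 27.7 °C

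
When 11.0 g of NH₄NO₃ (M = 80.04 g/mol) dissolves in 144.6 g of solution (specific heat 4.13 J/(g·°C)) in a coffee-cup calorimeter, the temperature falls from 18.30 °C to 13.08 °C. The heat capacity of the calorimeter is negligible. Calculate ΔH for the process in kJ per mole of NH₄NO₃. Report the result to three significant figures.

ΔH = 22.7 kJ/mol

|ΔT| = |13.08 − 18.30| = 5.22 °C
|q_surr| = (144.6 × 4.13) × 5.22 = 597.198 × 5.22 = 3117 J
n(NH₄NO₃) = 11.0 / 80.04 = 0.1374 mol
Temperature fell, so q_rxn = +|q_surr| = 3.117 kJ
ΔH = q_rxn / n = 22.69 kJ/mol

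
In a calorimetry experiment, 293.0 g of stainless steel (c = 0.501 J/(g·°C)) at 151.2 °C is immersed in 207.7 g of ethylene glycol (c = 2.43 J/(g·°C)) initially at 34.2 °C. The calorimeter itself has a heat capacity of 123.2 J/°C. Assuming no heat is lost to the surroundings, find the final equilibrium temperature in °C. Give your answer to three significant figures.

Heat lost by stainless steel = heat gained by ethylene glycol + calorimeter.
(293.0)(0.501)(151.2 − T) = [(207.7)(2.43) + 123.2](T − 34.2)
146.793 (151.2 − T) = 627.911 (T − 34.2)
22195 − 146.793 T = 627.911 T − 21475
43670 = 774.704 T
T = 56.37 °C

T_f = 56.4 °C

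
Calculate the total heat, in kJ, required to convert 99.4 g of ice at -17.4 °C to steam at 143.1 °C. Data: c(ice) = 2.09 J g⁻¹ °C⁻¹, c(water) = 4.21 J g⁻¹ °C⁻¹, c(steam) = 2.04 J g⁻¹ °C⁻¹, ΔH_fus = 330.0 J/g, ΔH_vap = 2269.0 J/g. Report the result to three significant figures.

q = 313 kJ

q1 (heat ice -17.4→0.0 °C): 99.4 × 2.09 × 17.4 = 3615 J
q2 (melt at 0 °C): 99.4 × 330.0 = 32802 J
q3 (heat water 0.0→100.0 °C): 99.4 × 4.21 × 100.0 = 41847 J
q4 (vaporize at 100 °C): 99.4 × 2269.0 = 225539 J
q5 (heat steam 100.0→143.1 °C): 99.4 × 2.04 × 43.1 = 8740 J
Total: 3615 + 32802 + 41847 + 225539 + 8740 = 312543 J = 313 kJ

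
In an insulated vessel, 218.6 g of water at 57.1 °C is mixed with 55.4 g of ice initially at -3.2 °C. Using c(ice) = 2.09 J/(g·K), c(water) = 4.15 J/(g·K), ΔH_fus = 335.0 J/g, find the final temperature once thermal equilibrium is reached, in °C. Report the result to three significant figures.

Heat to bring ice to 0 °C and melt it: q₁ = 55.4×2.09×3.2 + 55.4×335.0 = 18930 J
Heat the water can supply cooling to 0 °C: 218.6×4.15×57.1 = 51800.5 J > q₁, so all ice melts.
Energy balance: 218.6×4.15×(57.1 − T) = 18930 + 55.4×4.15×(T − 0)
907.19(57.1 − T) = 18930 + 229.91 T
51800.5 − 18930 = 1137.10 T
T = 32870.5 / 1137.10 = 28.91 °C

T_f = 28.9 °C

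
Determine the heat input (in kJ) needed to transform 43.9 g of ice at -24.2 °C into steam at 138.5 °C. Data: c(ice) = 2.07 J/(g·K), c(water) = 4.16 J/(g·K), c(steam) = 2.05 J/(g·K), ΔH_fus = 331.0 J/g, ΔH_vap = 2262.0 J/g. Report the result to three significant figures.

q1 (heat ice -24.2→0.0 °C): 43.9 × 2.07 × 24.2 = 2199 J
q2 (melt at 0 °C): 43.9 × 331.0 = 14531 J
q3 (heat water 0.0→100.0 °C): 43.9 × 4.16 × 100.0 = 18262 J
q4 (vaporize at 100 °C): 43.9 × 2262.0 = 99302 J
q5 (heat steam 100.0→138.5 °C): 43.9 × 2.05 × 38.5 = 3465 J
Total: 2199 + 14531 + 18262 + 99302 + 3465 = 137759 J = 138 kJ

q = 138 kJ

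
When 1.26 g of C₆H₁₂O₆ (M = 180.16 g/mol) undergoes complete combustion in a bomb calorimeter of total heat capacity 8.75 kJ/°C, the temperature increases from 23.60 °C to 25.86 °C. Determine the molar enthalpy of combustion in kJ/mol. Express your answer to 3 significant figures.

ΔT = 25.86 − 23.60 = 2.26 °C
q_cal = C_cal × ΔT = 8.75 × 2.26 = 19.775 kJ
n = 1.26 / 180.16 = 0.006994 mol
q_rxn = −q_cal = -19.775 kJ
ΔH = -19.775 / 0.006994 = -2827 kJ/mol

ΔH = -2830 kJ/mol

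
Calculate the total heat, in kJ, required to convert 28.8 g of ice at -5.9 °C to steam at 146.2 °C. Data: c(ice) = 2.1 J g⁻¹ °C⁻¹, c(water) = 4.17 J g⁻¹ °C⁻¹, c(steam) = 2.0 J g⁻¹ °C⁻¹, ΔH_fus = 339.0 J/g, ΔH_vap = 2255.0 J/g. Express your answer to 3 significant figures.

q1 (heat ice -5.9→0.0 °C): 28.8 × 2.1 × 5.9 = 357 J
q2 (melt at 0 °C): 28.8 × 339.0 = 9763 J
q3 (heat water 0.0→100.0 °C): 28.8 × 4.17 × 100.0 = 12010 J
q4 (vaporize at 100 °C): 28.8 × 2255.0 = 64944 J
q5 (heat steam 100.0→146.2 °C): 28.8 × 2.0 × 46.2 = 2661 J
Total: 357 + 9763 + 12010 + 64944 + 2661 = 89735 J = 89.7 kJ

q = 89.7 kJ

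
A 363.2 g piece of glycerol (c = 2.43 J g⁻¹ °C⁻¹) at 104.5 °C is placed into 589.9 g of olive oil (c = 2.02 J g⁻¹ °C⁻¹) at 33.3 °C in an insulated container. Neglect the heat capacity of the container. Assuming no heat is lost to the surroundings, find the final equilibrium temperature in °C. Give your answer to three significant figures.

Heat lost by glycerol = heat gained by olive oil.
(363.2)(2.43)(104.5 − T) = (589.9)(2.02)(T − 33.3)
882.576 (104.5 − T) = 1191.598 (T − 33.3)
92229 − 882.576 T = 1191.598 T − 39680
131909 = 2074.174 T
T = 63.60 °C

T_f = 63.6 °C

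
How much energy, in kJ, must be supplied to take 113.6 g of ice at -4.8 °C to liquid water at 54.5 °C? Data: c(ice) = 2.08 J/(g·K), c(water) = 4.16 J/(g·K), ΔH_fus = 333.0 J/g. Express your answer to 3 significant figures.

q1 (heat ice -4.8→0.0 °C): 113.6 × 2.08 × 4.8 = 1134 J
q2 (melt at 0 °C): 113.6 × 333.0 = 37829 J
q3 (heat water 0.0→54.5 °C): 113.6 × 4.16 × 54.5 = 25755 J
Total: 1134 + 37829 + 25755 = 64718 J = 64.7 kJ

q = 64.7 kJ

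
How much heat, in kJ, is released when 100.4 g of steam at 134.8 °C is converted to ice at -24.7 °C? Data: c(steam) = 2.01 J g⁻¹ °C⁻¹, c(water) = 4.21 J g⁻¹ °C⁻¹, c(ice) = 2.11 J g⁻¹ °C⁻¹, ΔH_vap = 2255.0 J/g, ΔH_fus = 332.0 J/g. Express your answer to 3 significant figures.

q1 (cool steam 134.8→100 °C): 100.4 × 2.01 × 34.8 = 7023 J
q2 (condense at 100 °C): 100.4 × 2255.0 = 226402 J
q3 (cool water 100→0 °C): 100.4 × 4.21 × 100.0 = 42268 J
q4 (freeze at 0 °C): 100.4 × 332.0 = 33333 J
q5 (cool ice 0→-24.7 °C): 100.4 × 2.11 × 24.7 = 5233 J
Total: 7023 + 226402 + 42268 + 33333 + 5233 = 314259 J = 314 kJ

q = 314 kJ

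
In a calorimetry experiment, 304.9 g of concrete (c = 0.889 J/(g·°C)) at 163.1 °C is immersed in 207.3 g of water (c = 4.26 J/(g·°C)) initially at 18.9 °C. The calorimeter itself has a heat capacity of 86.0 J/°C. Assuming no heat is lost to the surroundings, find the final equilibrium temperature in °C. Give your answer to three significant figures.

Heat lost by concrete = heat gained by water + calorimeter.
(304.9)(0.889)(163.1 − T) = [(207.3)(4.26) + 86.0](T − 18.9)
271.0561 (163.1 − T) = 969.098 (T − 18.9)
44209 − 271.0561 T = 969.098 T − 18316
62525 = 1240.1541 T
T = 50.42 °C

T_f = 50.4 °C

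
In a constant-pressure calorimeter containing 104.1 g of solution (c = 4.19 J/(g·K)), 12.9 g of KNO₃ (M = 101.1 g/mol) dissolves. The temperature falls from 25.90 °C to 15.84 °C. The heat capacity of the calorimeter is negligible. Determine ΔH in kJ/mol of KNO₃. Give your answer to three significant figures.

ΔH = 34.4 kJ/mol

|ΔT| = |15.84 − 25.90| = 10.06 °C
|q_surr| = (104.1 × 4.19) × 10.06 = 436.179 × 10.06 = 4388 J
n(KNO₃) = 12.9 / 101.1 = 0.1276 mol
Temperature fell, so q_rxn = +|q_surr| = 4.388 kJ
ΔH = q_rxn / n = 34.39 kJ/mol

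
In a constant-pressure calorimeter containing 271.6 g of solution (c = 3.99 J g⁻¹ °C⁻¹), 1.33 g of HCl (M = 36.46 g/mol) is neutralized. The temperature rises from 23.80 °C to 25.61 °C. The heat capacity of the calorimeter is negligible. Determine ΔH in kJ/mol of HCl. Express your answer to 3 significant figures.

ΔH = -53.8 kJ/mol

|ΔT| = |25.61 − 23.80| = 1.81 °C
|q_surr| = (271.6 × 3.99) × 1.81 = 1083.684 × 1.81 = 1961 J
n(HCl) = 1.33 / 36.46 = 0.03648 mol
Temperature rose, so q_rxn = −|q_surr| = -1.961 kJ
ΔH = q_rxn / n = -53.76 kJ/mol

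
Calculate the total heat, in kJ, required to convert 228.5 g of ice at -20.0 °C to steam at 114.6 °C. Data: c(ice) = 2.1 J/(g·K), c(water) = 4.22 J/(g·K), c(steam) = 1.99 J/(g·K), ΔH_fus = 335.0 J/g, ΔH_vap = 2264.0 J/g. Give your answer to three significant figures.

q1 (heat ice -20.0→0.0 °C): 228.5 × 2.1 × 20.0 = 9597 J
q2 (melt at 0 °C): 228.5 × 335.0 = 76548 J
q3 (heat water 0.0→100.0 °C): 228.5 × 4.22 × 100.0 = 96427 J
q4 (vaporize at 100 °C): 228.5 × 2264.0 = 517324 J
q5 (heat steam 100.0→114.6 °C): 228.5 × 1.99 × 14.6 = 6639 J
Total: 9597 + 76548 + 96427 + 517324 + 6639 = 706535 J = 707 kJ

q = 707 kJ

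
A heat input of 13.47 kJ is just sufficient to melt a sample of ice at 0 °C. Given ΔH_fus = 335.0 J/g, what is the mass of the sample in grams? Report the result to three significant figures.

m = q / ΔH_fus = 13470 J / 335.0 J/g = 40.2 g

m = 40.2 g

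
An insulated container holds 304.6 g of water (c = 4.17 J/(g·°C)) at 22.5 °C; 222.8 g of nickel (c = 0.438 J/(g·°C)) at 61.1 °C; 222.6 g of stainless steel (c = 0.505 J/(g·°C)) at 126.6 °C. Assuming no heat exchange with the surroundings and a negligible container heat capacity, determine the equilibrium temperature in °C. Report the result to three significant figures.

T_f = 33.0 °C

Σ mᵢcᵢ(T − Tᵢ) = 0  ⇒  T = Σ mᵢcᵢTᵢ / Σ mᵢcᵢ
Σ mᵢcᵢ = 304.6×4.17 + 222.8×0.438 + 222.6×0.505 = 1480.1814
Σ mᵢcᵢTᵢ = 1270.182×22.5 + 97.5864×61.1 + 112.413×126.6 = 48773
T = 48773 / 1480.1814 = 32.95 °C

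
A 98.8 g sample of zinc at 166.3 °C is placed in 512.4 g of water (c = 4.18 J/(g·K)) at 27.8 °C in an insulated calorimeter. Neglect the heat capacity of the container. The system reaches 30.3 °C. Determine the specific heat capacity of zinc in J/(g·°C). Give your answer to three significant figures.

q_gained = (512.4 × 4.18) × (30.3 − 27.8) = 5355 J
q_lost = 98.8 × c × (166.3 − 30.3) = 13436.8 c
Set equal: c = 5355 / 13436.8 = 0.399 J/(g·°C)

c = 0.399 J/(g·°C)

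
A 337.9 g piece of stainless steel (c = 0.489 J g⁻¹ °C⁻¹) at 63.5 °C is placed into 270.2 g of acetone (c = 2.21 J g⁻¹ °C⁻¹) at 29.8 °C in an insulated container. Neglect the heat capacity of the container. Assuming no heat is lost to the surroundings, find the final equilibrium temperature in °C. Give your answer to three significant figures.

Heat lost by stainless steel = heat gained by acetone.
(337.9)(0.489)(63.5 − T) = (270.2)(2.21)(T − 29.8)
165.2331 (63.5 − T) = 597.142 (T − 29.8)
10492 − 165.2331 T = 597.142 T − 17795
28287 = 762.3751 T
T = 37.10 °C

T_f = 37.1 °C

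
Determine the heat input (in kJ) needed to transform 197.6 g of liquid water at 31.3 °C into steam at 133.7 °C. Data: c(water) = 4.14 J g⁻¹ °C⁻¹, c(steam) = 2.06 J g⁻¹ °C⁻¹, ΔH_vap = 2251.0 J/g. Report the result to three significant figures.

q1 (heat water 31.3→100.0 °C): 197.6 × 4.14 × 68.7 = 56201 J
q2 (vaporize at 100 °C): 197.6 × 2251.0 = 444798 J
q3 (heat steam 100.0→133.7 °C): 197.6 × 2.06 × 33.7 = 13718 J
Total: 56201 + 444798 + 13718 = 514717 J = 515 kJ

q = 515 kJ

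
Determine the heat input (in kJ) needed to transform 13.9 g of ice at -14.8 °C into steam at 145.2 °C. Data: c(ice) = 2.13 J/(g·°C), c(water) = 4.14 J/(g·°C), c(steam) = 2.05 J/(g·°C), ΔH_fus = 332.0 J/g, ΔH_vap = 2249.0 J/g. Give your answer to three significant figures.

q = 43.4 kJ

q1 (heat ice -14.8→0.0 °C): 13.9 × 2.13 × 14.8 = 438 J
q2 (melt at 0 °C): 13.9 × 332.0 = 4615 J
q3 (heat water 0.0→100.0 °C): 13.9 × 4.14 × 100.0 = 5755 J
q4 (vaporize at 100 °C): 13.9 × 2249.0 = 31261 J
q5 (heat steam 100.0→145.2 °C): 13.9 × 2.05 × 45.2 = 1288 J
Total: 438 + 4615 + 5755 + 31261 + 1288 = 43357 J = 43.4 kJ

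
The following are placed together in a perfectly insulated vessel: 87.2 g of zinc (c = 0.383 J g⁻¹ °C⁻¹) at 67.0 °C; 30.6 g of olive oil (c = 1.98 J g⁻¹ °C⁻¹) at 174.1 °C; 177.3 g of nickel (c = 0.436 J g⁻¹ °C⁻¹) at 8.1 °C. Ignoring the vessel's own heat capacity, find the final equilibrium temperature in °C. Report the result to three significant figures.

Σ mᵢcᵢ(T − Tᵢ) = 0  ⇒  T = Σ mᵢcᵢTᵢ / Σ mᵢcᵢ
Σ mᵢcᵢ = 87.2×0.383 + 30.6×1.98 + 177.3×0.436 = 171.2884
Σ mᵢcᵢTᵢ = 33.3976×67.0 + 60.588×174.1 + 77.3028×8.1 = 13412
T = 13412 / 171.2884 = 78.30 °C

T_f = 78.3 °C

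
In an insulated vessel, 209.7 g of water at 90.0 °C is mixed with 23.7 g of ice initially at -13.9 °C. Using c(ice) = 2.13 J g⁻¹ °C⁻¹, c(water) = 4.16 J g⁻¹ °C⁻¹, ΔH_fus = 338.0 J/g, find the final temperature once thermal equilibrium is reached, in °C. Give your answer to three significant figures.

Heat to bring ice to 0 °C and melt it: q₁ = 23.7×2.13×13.9 + 23.7×338.0 = 8712.3 J
Heat the water can supply cooling to 0 °C: 209.7×4.16×90.0 = 78511.7 J > q₁, so all ice melts.
Energy balance: 209.7×4.16×(90.0 − T) = 8712.3 + 23.7×4.16×(T − 0)
872.352(90.0 − T) = 8712.3 + 98.592 T
78511.7 − 8712.3 = 970.944 T
T = 69799.4 / 970.944 = 71.89 °C

T_f = 71.9 °C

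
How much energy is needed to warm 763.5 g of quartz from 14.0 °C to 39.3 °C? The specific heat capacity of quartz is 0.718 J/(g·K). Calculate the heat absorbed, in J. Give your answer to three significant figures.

q = m c ΔT = 763.5 × 0.718 × (39.3 − 14.0)
q = 763.5 × 0.718 × 25.3 = 13870 J

q = 13900 J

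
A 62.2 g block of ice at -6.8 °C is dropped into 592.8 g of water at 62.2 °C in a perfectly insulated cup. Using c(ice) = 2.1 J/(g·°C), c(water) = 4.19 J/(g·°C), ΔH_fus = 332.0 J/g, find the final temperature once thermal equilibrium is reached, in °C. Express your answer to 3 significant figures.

T_f = 48.4 °C

Heat to bring ice to 0 °C and melt it: q₁ = 62.2×2.1×6.8 + 62.2×332.0 = 21539 J
Heat the water can supply cooling to 0 °C: 592.8×4.19×62.2 = 154494 J > q₁, so all ice melts.
Energy balance: 592.8×4.19×(62.2 − T) = 21539 + 62.2×4.19×(T − 0)
2483.832(62.2 − T) = 21539 + 260.618 T
154494 − 21539 = 2744.450 T
T = 132955 / 2744.450 = 48.445 °C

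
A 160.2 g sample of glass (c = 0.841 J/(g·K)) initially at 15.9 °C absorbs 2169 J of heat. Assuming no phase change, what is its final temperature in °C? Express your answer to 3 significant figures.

T_f = 32.0 °C

ΔT = q / (m c) = 2169 / (160.2 × 0.841) = 16.10 °C
T_f = 15.9 + 16.10 = 32.00 °C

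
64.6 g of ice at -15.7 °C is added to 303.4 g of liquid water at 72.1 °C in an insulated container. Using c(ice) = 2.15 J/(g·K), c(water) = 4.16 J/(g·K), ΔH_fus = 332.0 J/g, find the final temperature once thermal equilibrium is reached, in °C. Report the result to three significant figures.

T_f = 44.0 °C

Heat to bring ice to 0 °C and melt it: q₁ = 64.6×2.15×15.7 + 64.6×332.0 = 23628 J
Heat the water can supply cooling to 0 °C: 303.4×4.16×72.1 = 91000.6 J > q₁, so all ice melts.
Energy balance: 303.4×4.16×(72.1 − T) = 23628 + 64.6×4.16×(T − 0)
1262.144(72.1 − T) = 23628 + 268.736 T
91000.6 − 23628 = 1530.880 T
T = 67372.6 / 1530.880 = 44.01 °C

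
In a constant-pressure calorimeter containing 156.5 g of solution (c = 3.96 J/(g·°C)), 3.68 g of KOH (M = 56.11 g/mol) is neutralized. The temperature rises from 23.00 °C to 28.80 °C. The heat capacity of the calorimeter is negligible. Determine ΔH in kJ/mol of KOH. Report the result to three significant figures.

|ΔT| = |28.80 − 23.00| = 5.80 °C
|q_surr| = (156.5 × 3.96) × 5.80 = 619.74 × 5.80 = 3594 J
n(KOH) = 3.68 / 56.11 = 0.06559 mol
Temperature rose, so q_rxn = −|q_surr| = -3.594 kJ
ΔH = q_rxn / n = -54.79 kJ/mol

ΔH = -54.8 kJ/mol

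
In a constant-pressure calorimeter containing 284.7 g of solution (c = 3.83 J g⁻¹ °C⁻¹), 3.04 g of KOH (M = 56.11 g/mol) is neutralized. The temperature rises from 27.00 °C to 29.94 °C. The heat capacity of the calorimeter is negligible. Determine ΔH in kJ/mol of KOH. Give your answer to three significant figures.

ΔH = -59.2 kJ/mol

|ΔT| = |29.94 − 27.00| = 2.94 °C
|q_surr| = (284.7 × 3.83) × 2.94 = 1090.401 × 2.94 = 3206 J
n(KOH) = 3.04 / 56.11 = 0.05418 mol
Temperature rose, so q_rxn = −|q_surr| = -3.206 kJ
ΔH = q_rxn / n = -59.17 kJ/mol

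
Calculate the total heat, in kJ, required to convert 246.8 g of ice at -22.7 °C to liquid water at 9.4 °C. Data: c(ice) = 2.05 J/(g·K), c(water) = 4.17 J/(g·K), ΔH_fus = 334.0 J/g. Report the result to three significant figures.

q1 (heat ice -22.7→0.0 °C): 246.8 × 2.05 × 22.7 = 11485 J
q2 (melt at 0 °C): 246.8 × 334.0 = 82431 J
q3 (heat water 0.0→9.4 °C): 246.8 × 4.17 × 9.4 = 9674 J
Total: 11485 + 82431 + 9674 = 103590 J = 104 kJ

q = 104 kJ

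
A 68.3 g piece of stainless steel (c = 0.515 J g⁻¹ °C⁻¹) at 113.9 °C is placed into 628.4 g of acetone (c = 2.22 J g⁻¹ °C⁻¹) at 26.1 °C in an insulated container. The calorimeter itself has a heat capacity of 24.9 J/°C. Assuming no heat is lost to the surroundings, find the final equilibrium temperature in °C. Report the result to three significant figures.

T_f = 28.2 °C

Heat lost by stainless steel = heat gained by acetone + calorimeter.
(68.3)(0.515)(113.9 − T) = [(628.4)(2.22) + 24.9](T − 26.1)
35.1745 (113.9 − T) = 1419.948 (T − 26.1)
4006.4 − 35.1745 T = 1419.948 T − 37061
41067.4 = 1455.1225 T
T = 28.22 °C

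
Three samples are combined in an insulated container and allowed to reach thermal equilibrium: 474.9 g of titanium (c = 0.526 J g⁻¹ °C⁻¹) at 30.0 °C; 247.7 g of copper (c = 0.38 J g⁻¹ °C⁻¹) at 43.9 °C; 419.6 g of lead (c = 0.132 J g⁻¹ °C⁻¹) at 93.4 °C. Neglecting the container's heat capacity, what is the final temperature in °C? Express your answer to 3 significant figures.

T_f = 42.1 °C

Σ mᵢcᵢ(T − Tᵢ) = 0  ⇒  T = Σ mᵢcᵢTᵢ / Σ mᵢcᵢ
Σ mᵢcᵢ = 474.9×0.526 + 247.7×0.38 + 419.6×0.132 = 399.3106
Σ mᵢcᵢTᵢ = 249.7974×30.0 + 94.126×43.9 + 55.3872×93.4 = 16799
T = 16799 / 399.3106 = 42.07 °C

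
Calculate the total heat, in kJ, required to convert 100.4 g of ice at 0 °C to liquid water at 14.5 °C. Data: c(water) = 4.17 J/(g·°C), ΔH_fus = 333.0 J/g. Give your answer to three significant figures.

q = 39.5 kJ

q1 (melt at 0 °C): 100.4 × 333.0 = 33433 J
q2 (heat water 0.0→14.5 °C): 100.4 × 4.17 × 14.5 = 6071 J
Total: 33433 + 6071 = 39504 J = 39.5 kJ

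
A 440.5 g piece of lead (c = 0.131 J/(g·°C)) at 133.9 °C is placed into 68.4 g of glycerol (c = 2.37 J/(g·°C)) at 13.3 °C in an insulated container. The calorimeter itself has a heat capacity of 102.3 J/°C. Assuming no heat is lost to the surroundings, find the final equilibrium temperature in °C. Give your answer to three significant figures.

Heat lost by lead = heat gained by glycerol + calorimeter.
(440.5)(0.131)(133.9 − T) = [(68.4)(2.37) + 102.3](T − 13.3)
57.7055 (133.9 − T) = 264.408 (T − 13.3)
7726.8 − 57.7055 T = 264.408 T − 3516.6
11243.4 = 322.1135 T
T = 34.91 °C

T_f = 34.9 °C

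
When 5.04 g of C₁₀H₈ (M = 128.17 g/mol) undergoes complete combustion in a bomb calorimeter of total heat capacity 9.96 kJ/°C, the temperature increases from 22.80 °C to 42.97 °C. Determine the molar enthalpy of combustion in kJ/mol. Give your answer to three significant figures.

ΔT = 42.97 − 22.80 = 20.17 °C
q_cal = C_cal × ΔT = 9.96 × 20.17 = 200.8932 kJ
n = 5.04 / 128.17 = 0.03932 mol
q_rxn = −q_cal = -200.8932 kJ
ΔH = -200.8932 / 0.03932 = -5109 kJ/mol

ΔH = -5110 kJ/mol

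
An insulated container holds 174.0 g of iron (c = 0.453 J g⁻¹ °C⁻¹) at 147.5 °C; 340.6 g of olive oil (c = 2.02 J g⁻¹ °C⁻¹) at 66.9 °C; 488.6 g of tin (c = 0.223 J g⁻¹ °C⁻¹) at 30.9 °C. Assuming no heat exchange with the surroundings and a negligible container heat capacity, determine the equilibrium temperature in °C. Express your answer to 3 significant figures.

T_f = 69.7 °C

Σ mᵢcᵢ(T − Tᵢ) = 0  ⇒  T = Σ mᵢcᵢTᵢ / Σ mᵢcᵢ
Σ mᵢcᵢ = 174.0×0.453 + 340.6×2.02 + 488.6×0.223 = 875.7918
Σ mᵢcᵢTᵢ = 78.822×147.5 + 688.012×66.9 + 108.9578×30.9 = 61021
T = 61021 / 875.7918 = 69.68 °C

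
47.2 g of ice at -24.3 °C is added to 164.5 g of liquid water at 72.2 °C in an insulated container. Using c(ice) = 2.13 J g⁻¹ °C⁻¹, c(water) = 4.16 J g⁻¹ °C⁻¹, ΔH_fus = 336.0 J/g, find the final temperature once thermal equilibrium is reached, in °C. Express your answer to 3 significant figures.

T_f = 35.3 °C

Heat to bring ice to 0 °C and melt it: q₁ = 47.2×2.13×24.3 + 47.2×336.0 = 18302 J
Heat the water can supply cooling to 0 °C: 164.5×4.16×72.2 = 49407.9 J > q₁, so all ice melts.
Energy balance: 164.5×4.16×(72.2 − T) = 18302 + 47.2×4.16×(T − 0)
684.32(72.2 − T) = 18302 + 196.352 T
49407.9 − 18302 = 880.672 T
T = 31105.9 / 880.672 = 35.32 °C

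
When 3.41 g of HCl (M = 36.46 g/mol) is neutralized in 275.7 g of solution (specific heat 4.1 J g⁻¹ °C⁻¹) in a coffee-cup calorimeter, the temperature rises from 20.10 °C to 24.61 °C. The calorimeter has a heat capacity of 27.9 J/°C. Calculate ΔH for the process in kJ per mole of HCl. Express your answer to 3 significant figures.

ΔH = -55.9 kJ/mol

|ΔT| = |24.61 − 20.10| = 4.51 °C
|q_surr| = (275.7 × 4.1 + 27.9) × 4.51 = 1158.27 × 4.51 = 5224 J
n(HCl) = 3.41 / 36.46 = 0.09353 mol
Temperature rose, so q_rxn = −|q_surr| = -5.224 kJ
ΔH = q_rxn / n = -55.85 kJ/mol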